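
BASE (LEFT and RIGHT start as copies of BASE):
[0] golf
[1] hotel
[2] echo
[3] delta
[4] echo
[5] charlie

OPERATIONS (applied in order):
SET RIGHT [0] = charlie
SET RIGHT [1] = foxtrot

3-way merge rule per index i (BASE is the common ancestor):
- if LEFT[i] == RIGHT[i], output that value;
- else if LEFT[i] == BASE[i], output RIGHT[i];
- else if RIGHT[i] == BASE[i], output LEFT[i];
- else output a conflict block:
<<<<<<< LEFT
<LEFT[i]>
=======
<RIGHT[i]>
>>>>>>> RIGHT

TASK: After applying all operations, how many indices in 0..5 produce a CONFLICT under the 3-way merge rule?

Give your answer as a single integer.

Answer: 0

Derivation:
Final LEFT:  [golf, hotel, echo, delta, echo, charlie]
Final RIGHT: [charlie, foxtrot, echo, delta, echo, charlie]
i=0: L=golf=BASE, R=charlie -> take RIGHT -> charlie
i=1: L=hotel=BASE, R=foxtrot -> take RIGHT -> foxtrot
i=2: L=echo R=echo -> agree -> echo
i=3: L=delta R=delta -> agree -> delta
i=4: L=echo R=echo -> agree -> echo
i=5: L=charlie R=charlie -> agree -> charlie
Conflict count: 0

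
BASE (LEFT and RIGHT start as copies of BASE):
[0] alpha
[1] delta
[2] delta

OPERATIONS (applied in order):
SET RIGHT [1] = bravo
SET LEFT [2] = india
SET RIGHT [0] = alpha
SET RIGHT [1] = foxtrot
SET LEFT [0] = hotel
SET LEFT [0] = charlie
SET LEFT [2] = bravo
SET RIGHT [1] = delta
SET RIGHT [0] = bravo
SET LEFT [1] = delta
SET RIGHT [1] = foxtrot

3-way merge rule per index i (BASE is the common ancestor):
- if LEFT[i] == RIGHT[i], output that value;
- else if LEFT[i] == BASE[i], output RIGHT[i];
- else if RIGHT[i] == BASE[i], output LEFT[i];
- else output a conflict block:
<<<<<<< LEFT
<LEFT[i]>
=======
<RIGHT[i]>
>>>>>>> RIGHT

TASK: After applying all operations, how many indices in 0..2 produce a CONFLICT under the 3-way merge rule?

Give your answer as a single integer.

Answer: 1

Derivation:
Final LEFT:  [charlie, delta, bravo]
Final RIGHT: [bravo, foxtrot, delta]
i=0: BASE=alpha L=charlie R=bravo all differ -> CONFLICT
i=1: L=delta=BASE, R=foxtrot -> take RIGHT -> foxtrot
i=2: L=bravo, R=delta=BASE -> take LEFT -> bravo
Conflict count: 1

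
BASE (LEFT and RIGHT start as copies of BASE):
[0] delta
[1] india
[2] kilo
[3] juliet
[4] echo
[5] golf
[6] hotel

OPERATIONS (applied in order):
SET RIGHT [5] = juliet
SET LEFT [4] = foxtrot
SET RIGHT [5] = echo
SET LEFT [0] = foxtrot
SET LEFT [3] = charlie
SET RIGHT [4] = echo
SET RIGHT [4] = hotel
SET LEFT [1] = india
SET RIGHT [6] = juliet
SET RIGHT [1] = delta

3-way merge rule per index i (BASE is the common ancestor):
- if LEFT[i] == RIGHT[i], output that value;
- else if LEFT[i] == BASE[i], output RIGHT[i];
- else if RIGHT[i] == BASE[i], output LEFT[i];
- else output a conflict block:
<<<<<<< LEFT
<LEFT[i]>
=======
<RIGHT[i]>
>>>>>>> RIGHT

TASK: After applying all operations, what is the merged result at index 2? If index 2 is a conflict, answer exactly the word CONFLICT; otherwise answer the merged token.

Answer: kilo

Derivation:
Final LEFT:  [foxtrot, india, kilo, charlie, foxtrot, golf, hotel]
Final RIGHT: [delta, delta, kilo, juliet, hotel, echo, juliet]
i=0: L=foxtrot, R=delta=BASE -> take LEFT -> foxtrot
i=1: L=india=BASE, R=delta -> take RIGHT -> delta
i=2: L=kilo R=kilo -> agree -> kilo
i=3: L=charlie, R=juliet=BASE -> take LEFT -> charlie
i=4: BASE=echo L=foxtrot R=hotel all differ -> CONFLICT
i=5: L=golf=BASE, R=echo -> take RIGHT -> echo
i=6: L=hotel=BASE, R=juliet -> take RIGHT -> juliet
Index 2 -> kilo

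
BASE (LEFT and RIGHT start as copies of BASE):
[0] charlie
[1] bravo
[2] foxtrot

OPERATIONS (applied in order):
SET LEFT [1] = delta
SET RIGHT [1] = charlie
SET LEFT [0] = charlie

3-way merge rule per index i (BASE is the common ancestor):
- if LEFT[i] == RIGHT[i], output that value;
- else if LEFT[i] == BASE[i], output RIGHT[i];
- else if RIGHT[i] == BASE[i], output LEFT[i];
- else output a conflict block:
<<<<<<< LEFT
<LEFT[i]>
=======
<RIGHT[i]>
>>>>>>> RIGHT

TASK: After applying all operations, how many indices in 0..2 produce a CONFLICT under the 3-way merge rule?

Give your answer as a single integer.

Answer: 1

Derivation:
Final LEFT:  [charlie, delta, foxtrot]
Final RIGHT: [charlie, charlie, foxtrot]
i=0: L=charlie R=charlie -> agree -> charlie
i=1: BASE=bravo L=delta R=charlie all differ -> CONFLICT
i=2: L=foxtrot R=foxtrot -> agree -> foxtrot
Conflict count: 1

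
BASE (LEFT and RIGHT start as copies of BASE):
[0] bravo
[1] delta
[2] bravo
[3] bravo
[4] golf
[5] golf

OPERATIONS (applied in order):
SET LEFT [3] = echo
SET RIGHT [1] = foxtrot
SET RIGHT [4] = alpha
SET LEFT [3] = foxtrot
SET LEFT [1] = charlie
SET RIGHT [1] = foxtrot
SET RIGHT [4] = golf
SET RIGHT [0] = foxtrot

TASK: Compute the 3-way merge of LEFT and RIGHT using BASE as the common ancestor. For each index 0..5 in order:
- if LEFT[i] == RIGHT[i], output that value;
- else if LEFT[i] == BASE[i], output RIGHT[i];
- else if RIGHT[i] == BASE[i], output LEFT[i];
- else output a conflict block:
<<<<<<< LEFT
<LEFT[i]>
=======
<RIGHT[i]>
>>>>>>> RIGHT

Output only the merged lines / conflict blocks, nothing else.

Answer: foxtrot
<<<<<<< LEFT
charlie
=======
foxtrot
>>>>>>> RIGHT
bravo
foxtrot
golf
golf

Derivation:
Final LEFT:  [bravo, charlie, bravo, foxtrot, golf, golf]
Final RIGHT: [foxtrot, foxtrot, bravo, bravo, golf, golf]
i=0: L=bravo=BASE, R=foxtrot -> take RIGHT -> foxtrot
i=1: BASE=delta L=charlie R=foxtrot all differ -> CONFLICT
i=2: L=bravo R=bravo -> agree -> bravo
i=3: L=foxtrot, R=bravo=BASE -> take LEFT -> foxtrot
i=4: L=golf R=golf -> agree -> golf
i=5: L=golf R=golf -> agree -> golf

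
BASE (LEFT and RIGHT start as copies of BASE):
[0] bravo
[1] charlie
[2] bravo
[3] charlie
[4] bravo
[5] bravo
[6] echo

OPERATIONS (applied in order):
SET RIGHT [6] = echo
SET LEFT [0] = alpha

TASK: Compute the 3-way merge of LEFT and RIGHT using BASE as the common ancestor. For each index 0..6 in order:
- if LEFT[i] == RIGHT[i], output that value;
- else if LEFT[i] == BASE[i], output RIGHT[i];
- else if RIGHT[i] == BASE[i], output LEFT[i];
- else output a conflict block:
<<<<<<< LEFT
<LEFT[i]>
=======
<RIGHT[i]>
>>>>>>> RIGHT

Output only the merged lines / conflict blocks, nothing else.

Final LEFT:  [alpha, charlie, bravo, charlie, bravo, bravo, echo]
Final RIGHT: [bravo, charlie, bravo, charlie, bravo, bravo, echo]
i=0: L=alpha, R=bravo=BASE -> take LEFT -> alpha
i=1: L=charlie R=charlie -> agree -> charlie
i=2: L=bravo R=bravo -> agree -> bravo
i=3: L=charlie R=charlie -> agree -> charlie
i=4: L=bravo R=bravo -> agree -> bravo
i=5: L=bravo R=bravo -> agree -> bravo
i=6: L=echo R=echo -> agree -> echo

Answer: alpha
charlie
bravo
charlie
bravo
bravo
echo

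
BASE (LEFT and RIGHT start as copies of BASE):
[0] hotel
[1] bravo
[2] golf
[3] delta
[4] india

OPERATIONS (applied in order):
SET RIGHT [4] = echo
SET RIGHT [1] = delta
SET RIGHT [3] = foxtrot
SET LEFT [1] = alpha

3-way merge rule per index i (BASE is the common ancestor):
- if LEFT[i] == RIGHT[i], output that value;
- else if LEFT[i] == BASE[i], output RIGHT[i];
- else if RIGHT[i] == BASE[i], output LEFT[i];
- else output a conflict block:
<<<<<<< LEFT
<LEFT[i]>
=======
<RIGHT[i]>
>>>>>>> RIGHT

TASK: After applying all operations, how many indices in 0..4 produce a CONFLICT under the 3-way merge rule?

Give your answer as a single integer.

Answer: 1

Derivation:
Final LEFT:  [hotel, alpha, golf, delta, india]
Final RIGHT: [hotel, delta, golf, foxtrot, echo]
i=0: L=hotel R=hotel -> agree -> hotel
i=1: BASE=bravo L=alpha R=delta all differ -> CONFLICT
i=2: L=golf R=golf -> agree -> golf
i=3: L=delta=BASE, R=foxtrot -> take RIGHT -> foxtrot
i=4: L=india=BASE, R=echo -> take RIGHT -> echo
Conflict count: 1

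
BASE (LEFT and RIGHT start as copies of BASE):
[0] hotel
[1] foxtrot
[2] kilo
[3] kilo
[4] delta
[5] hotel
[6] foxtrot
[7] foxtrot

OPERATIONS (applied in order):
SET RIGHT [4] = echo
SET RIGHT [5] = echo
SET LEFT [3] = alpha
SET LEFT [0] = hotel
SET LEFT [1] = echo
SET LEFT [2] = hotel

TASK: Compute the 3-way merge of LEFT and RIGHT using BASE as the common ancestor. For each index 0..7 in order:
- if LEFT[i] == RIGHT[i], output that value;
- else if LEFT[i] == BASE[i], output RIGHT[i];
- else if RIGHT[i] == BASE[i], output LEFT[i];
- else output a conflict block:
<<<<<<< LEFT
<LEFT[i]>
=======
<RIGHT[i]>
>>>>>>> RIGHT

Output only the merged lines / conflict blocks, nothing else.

Final LEFT:  [hotel, echo, hotel, alpha, delta, hotel, foxtrot, foxtrot]
Final RIGHT: [hotel, foxtrot, kilo, kilo, echo, echo, foxtrot, foxtrot]
i=0: L=hotel R=hotel -> agree -> hotel
i=1: L=echo, R=foxtrot=BASE -> take LEFT -> echo
i=2: L=hotel, R=kilo=BASE -> take LEFT -> hotel
i=3: L=alpha, R=kilo=BASE -> take LEFT -> alpha
i=4: L=delta=BASE, R=echo -> take RIGHT -> echo
i=5: L=hotel=BASE, R=echo -> take RIGHT -> echo
i=6: L=foxtrot R=foxtrot -> agree -> foxtrot
i=7: L=foxtrot R=foxtrot -> agree -> foxtrot

Answer: hotel
echo
hotel
alpha
echo
echo
foxtrot
foxtrot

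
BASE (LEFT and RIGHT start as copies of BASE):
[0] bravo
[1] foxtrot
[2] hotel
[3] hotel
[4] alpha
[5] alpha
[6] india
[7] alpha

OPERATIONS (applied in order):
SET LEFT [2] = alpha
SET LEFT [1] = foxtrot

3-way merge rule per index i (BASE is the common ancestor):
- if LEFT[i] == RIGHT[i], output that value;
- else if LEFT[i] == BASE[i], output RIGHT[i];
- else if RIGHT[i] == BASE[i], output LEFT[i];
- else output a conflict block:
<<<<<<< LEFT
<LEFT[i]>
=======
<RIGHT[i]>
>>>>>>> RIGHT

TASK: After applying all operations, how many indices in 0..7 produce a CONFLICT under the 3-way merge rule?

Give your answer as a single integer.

Final LEFT:  [bravo, foxtrot, alpha, hotel, alpha, alpha, india, alpha]
Final RIGHT: [bravo, foxtrot, hotel, hotel, alpha, alpha, india, alpha]
i=0: L=bravo R=bravo -> agree -> bravo
i=1: L=foxtrot R=foxtrot -> agree -> foxtrot
i=2: L=alpha, R=hotel=BASE -> take LEFT -> alpha
i=3: L=hotel R=hotel -> agree -> hotel
i=4: L=alpha R=alpha -> agree -> alpha
i=5: L=alpha R=alpha -> agree -> alpha
i=6: L=india R=india -> agree -> india
i=7: L=alpha R=alpha -> agree -> alpha
Conflict count: 0

Answer: 0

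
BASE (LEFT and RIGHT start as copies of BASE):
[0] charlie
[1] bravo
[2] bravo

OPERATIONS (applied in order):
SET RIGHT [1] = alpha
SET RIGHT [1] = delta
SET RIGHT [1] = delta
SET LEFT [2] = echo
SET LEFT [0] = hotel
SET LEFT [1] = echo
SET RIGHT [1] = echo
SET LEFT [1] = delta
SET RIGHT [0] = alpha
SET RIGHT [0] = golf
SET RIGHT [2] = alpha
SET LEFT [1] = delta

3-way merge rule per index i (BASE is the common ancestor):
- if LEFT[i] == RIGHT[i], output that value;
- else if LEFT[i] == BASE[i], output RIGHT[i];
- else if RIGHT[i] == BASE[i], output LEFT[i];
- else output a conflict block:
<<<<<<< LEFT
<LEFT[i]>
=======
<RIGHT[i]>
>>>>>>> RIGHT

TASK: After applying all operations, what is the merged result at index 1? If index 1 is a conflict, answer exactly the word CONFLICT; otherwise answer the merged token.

Answer: CONFLICT

Derivation:
Final LEFT:  [hotel, delta, echo]
Final RIGHT: [golf, echo, alpha]
i=0: BASE=charlie L=hotel R=golf all differ -> CONFLICT
i=1: BASE=bravo L=delta R=echo all differ -> CONFLICT
i=2: BASE=bravo L=echo R=alpha all differ -> CONFLICT
Index 1 -> CONFLICT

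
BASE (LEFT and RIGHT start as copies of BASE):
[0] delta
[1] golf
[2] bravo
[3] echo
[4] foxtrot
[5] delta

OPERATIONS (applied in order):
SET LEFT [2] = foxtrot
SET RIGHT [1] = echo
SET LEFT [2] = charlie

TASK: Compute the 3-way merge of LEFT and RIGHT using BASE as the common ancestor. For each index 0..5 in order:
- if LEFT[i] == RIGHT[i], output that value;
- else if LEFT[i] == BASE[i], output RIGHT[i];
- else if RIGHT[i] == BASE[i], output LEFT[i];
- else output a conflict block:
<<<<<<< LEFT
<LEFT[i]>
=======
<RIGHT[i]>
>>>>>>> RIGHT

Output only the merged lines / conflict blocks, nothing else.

Answer: delta
echo
charlie
echo
foxtrot
delta

Derivation:
Final LEFT:  [delta, golf, charlie, echo, foxtrot, delta]
Final RIGHT: [delta, echo, bravo, echo, foxtrot, delta]
i=0: L=delta R=delta -> agree -> delta
i=1: L=golf=BASE, R=echo -> take RIGHT -> echo
i=2: L=charlie, R=bravo=BASE -> take LEFT -> charlie
i=3: L=echo R=echo -> agree -> echo
i=4: L=foxtrot R=foxtrot -> agree -> foxtrot
i=5: L=delta R=delta -> agree -> delta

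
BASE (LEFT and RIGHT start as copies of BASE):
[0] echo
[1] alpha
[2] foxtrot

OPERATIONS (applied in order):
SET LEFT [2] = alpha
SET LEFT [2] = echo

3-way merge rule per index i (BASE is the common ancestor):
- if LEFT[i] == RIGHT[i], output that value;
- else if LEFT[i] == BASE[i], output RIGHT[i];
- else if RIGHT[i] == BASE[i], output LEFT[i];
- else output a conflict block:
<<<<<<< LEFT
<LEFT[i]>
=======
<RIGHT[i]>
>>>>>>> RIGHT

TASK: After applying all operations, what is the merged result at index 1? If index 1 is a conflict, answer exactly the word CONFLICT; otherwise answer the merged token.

Final LEFT:  [echo, alpha, echo]
Final RIGHT: [echo, alpha, foxtrot]
i=0: L=echo R=echo -> agree -> echo
i=1: L=alpha R=alpha -> agree -> alpha
i=2: L=echo, R=foxtrot=BASE -> take LEFT -> echo
Index 1 -> alpha

Answer: alpha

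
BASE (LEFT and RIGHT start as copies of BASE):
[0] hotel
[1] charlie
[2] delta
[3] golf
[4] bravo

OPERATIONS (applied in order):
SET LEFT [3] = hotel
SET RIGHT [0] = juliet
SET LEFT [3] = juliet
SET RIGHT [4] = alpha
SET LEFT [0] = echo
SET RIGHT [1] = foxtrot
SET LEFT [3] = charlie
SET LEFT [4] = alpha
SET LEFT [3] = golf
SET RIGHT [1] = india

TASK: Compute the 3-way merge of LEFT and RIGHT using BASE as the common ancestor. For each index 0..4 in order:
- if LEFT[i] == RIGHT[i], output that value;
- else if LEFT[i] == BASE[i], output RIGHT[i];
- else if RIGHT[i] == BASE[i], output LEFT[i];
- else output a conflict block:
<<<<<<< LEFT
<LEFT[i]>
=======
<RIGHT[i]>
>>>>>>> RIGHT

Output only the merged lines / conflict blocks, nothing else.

Answer: <<<<<<< LEFT
echo
=======
juliet
>>>>>>> RIGHT
india
delta
golf
alpha

Derivation:
Final LEFT:  [echo, charlie, delta, golf, alpha]
Final RIGHT: [juliet, india, delta, golf, alpha]
i=0: BASE=hotel L=echo R=juliet all differ -> CONFLICT
i=1: L=charlie=BASE, R=india -> take RIGHT -> india
i=2: L=delta R=delta -> agree -> delta
i=3: L=golf R=golf -> agree -> golf
i=4: L=alpha R=alpha -> agree -> alpha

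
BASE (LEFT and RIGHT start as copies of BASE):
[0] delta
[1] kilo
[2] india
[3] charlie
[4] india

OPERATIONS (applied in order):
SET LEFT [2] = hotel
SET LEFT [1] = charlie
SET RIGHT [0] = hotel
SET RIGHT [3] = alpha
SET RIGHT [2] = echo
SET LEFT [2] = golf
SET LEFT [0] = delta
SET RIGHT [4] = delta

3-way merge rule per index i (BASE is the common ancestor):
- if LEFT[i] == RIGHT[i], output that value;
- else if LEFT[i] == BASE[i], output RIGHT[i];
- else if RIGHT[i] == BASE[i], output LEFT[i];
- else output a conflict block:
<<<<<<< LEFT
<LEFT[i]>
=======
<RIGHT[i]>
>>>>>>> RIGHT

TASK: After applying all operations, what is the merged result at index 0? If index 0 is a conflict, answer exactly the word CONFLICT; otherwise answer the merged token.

Answer: hotel

Derivation:
Final LEFT:  [delta, charlie, golf, charlie, india]
Final RIGHT: [hotel, kilo, echo, alpha, delta]
i=0: L=delta=BASE, R=hotel -> take RIGHT -> hotel
i=1: L=charlie, R=kilo=BASE -> take LEFT -> charlie
i=2: BASE=india L=golf R=echo all differ -> CONFLICT
i=3: L=charlie=BASE, R=alpha -> take RIGHT -> alpha
i=4: L=india=BASE, R=delta -> take RIGHT -> delta
Index 0 -> hotel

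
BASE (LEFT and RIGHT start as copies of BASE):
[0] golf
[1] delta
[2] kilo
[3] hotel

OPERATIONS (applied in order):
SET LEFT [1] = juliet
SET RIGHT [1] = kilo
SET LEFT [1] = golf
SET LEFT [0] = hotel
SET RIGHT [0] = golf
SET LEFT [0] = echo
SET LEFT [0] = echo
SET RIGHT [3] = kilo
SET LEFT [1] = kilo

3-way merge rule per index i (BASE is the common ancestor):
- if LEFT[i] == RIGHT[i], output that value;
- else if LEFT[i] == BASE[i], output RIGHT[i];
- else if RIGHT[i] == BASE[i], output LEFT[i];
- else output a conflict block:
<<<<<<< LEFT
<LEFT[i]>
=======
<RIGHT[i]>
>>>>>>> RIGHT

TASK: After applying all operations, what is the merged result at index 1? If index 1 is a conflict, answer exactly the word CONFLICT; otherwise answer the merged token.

Answer: kilo

Derivation:
Final LEFT:  [echo, kilo, kilo, hotel]
Final RIGHT: [golf, kilo, kilo, kilo]
i=0: L=echo, R=golf=BASE -> take LEFT -> echo
i=1: L=kilo R=kilo -> agree -> kilo
i=2: L=kilo R=kilo -> agree -> kilo
i=3: L=hotel=BASE, R=kilo -> take RIGHT -> kilo
Index 1 -> kilo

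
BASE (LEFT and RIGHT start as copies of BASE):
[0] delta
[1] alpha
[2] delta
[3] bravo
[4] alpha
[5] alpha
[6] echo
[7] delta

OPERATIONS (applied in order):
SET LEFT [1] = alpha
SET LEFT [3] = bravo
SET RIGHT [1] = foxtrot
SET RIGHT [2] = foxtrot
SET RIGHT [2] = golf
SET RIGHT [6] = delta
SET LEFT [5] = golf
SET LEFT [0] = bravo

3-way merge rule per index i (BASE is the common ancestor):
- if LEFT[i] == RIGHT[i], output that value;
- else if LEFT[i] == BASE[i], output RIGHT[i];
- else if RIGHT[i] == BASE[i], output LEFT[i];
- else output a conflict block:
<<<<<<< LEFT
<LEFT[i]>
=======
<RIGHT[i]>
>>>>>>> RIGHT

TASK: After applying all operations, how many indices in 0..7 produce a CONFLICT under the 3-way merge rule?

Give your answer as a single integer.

Final LEFT:  [bravo, alpha, delta, bravo, alpha, golf, echo, delta]
Final RIGHT: [delta, foxtrot, golf, bravo, alpha, alpha, delta, delta]
i=0: L=bravo, R=delta=BASE -> take LEFT -> bravo
i=1: L=alpha=BASE, R=foxtrot -> take RIGHT -> foxtrot
i=2: L=delta=BASE, R=golf -> take RIGHT -> golf
i=3: L=bravo R=bravo -> agree -> bravo
i=4: L=alpha R=alpha -> agree -> alpha
i=5: L=golf, R=alpha=BASE -> take LEFT -> golf
i=6: L=echo=BASE, R=delta -> take RIGHT -> delta
i=7: L=delta R=delta -> agree -> delta
Conflict count: 0

Answer: 0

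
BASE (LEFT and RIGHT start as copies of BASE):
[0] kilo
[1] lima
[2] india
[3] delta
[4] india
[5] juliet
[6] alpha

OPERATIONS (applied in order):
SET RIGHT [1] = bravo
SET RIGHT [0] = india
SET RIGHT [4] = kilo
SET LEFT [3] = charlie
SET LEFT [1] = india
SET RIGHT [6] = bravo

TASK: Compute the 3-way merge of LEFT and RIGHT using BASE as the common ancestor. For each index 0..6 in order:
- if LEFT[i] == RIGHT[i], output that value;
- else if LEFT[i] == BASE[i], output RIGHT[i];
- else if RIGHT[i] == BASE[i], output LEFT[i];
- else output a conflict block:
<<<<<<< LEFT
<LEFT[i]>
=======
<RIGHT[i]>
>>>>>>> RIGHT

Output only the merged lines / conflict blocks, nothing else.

Answer: india
<<<<<<< LEFT
india
=======
bravo
>>>>>>> RIGHT
india
charlie
kilo
juliet
bravo

Derivation:
Final LEFT:  [kilo, india, india, charlie, india, juliet, alpha]
Final RIGHT: [india, bravo, india, delta, kilo, juliet, bravo]
i=0: L=kilo=BASE, R=india -> take RIGHT -> india
i=1: BASE=lima L=india R=bravo all differ -> CONFLICT
i=2: L=india R=india -> agree -> india
i=3: L=charlie, R=delta=BASE -> take LEFT -> charlie
i=4: L=india=BASE, R=kilo -> take RIGHT -> kilo
i=5: L=juliet R=juliet -> agree -> juliet
i=6: L=alpha=BASE, R=bravo -> take RIGHT -> bravo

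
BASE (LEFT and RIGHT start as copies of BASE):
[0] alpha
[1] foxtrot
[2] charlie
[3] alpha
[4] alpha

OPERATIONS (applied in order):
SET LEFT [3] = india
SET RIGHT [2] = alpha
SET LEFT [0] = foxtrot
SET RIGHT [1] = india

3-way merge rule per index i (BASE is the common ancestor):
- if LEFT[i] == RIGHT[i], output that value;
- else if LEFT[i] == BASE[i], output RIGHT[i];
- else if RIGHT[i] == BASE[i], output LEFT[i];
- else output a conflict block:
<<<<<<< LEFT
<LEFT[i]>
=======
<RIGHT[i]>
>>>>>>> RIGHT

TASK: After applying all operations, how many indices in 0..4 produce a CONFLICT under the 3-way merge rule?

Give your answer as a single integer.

Answer: 0

Derivation:
Final LEFT:  [foxtrot, foxtrot, charlie, india, alpha]
Final RIGHT: [alpha, india, alpha, alpha, alpha]
i=0: L=foxtrot, R=alpha=BASE -> take LEFT -> foxtrot
i=1: L=foxtrot=BASE, R=india -> take RIGHT -> india
i=2: L=charlie=BASE, R=alpha -> take RIGHT -> alpha
i=3: L=india, R=alpha=BASE -> take LEFT -> india
i=4: L=alpha R=alpha -> agree -> alpha
Conflict count: 0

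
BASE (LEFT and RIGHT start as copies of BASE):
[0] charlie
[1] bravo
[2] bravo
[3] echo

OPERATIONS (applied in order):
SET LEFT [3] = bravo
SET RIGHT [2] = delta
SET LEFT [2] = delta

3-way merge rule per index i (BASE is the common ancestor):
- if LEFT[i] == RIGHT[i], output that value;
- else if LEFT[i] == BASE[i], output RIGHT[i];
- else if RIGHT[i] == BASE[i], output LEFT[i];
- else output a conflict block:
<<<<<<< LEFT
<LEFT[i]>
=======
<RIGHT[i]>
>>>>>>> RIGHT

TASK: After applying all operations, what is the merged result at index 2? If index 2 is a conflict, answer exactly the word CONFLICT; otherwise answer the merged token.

Answer: delta

Derivation:
Final LEFT:  [charlie, bravo, delta, bravo]
Final RIGHT: [charlie, bravo, delta, echo]
i=0: L=charlie R=charlie -> agree -> charlie
i=1: L=bravo R=bravo -> agree -> bravo
i=2: L=delta R=delta -> agree -> delta
i=3: L=bravo, R=echo=BASE -> take LEFT -> bravo
Index 2 -> delta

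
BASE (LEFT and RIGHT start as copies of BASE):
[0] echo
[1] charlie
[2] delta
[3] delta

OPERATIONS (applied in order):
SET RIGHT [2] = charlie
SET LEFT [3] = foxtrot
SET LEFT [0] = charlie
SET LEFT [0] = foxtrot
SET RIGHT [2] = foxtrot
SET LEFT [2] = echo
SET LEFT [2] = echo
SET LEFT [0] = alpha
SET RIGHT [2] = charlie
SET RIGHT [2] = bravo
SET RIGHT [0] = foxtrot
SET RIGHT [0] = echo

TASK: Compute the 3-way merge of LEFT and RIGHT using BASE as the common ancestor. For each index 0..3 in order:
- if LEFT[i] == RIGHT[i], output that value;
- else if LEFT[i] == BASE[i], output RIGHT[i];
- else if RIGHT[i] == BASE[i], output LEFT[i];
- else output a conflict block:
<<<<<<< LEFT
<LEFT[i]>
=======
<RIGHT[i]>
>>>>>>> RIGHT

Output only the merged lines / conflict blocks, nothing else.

Final LEFT:  [alpha, charlie, echo, foxtrot]
Final RIGHT: [echo, charlie, bravo, delta]
i=0: L=alpha, R=echo=BASE -> take LEFT -> alpha
i=1: L=charlie R=charlie -> agree -> charlie
i=2: BASE=delta L=echo R=bravo all differ -> CONFLICT
i=3: L=foxtrot, R=delta=BASE -> take LEFT -> foxtrot

Answer: alpha
charlie
<<<<<<< LEFT
echo
=======
bravo
>>>>>>> RIGHT
foxtrot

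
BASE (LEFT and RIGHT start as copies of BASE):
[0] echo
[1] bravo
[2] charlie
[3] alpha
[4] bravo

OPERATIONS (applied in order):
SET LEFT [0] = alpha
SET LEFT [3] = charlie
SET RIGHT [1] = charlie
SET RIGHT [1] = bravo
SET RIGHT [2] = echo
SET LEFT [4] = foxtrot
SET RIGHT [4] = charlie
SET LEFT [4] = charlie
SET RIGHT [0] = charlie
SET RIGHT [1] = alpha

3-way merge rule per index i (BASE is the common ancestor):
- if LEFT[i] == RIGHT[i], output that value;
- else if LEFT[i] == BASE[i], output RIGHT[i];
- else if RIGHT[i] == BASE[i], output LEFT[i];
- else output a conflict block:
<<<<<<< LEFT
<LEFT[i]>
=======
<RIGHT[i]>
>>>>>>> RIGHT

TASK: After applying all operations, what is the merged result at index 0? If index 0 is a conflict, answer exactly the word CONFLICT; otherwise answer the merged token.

Answer: CONFLICT

Derivation:
Final LEFT:  [alpha, bravo, charlie, charlie, charlie]
Final RIGHT: [charlie, alpha, echo, alpha, charlie]
i=0: BASE=echo L=alpha R=charlie all differ -> CONFLICT
i=1: L=bravo=BASE, R=alpha -> take RIGHT -> alpha
i=2: L=charlie=BASE, R=echo -> take RIGHT -> echo
i=3: L=charlie, R=alpha=BASE -> take LEFT -> charlie
i=4: L=charlie R=charlie -> agree -> charlie
Index 0 -> CONFLICT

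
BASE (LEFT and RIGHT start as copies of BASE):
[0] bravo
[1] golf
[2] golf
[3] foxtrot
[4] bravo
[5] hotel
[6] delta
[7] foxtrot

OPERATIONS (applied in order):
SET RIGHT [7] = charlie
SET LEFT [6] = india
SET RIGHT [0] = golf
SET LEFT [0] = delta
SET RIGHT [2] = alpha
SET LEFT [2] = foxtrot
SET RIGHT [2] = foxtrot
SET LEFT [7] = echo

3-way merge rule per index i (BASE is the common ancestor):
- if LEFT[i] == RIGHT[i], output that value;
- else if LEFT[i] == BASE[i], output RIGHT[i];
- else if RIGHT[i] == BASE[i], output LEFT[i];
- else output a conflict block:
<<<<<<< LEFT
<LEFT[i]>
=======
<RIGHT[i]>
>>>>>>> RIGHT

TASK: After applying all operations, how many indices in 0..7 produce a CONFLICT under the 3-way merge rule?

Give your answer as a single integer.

Final LEFT:  [delta, golf, foxtrot, foxtrot, bravo, hotel, india, echo]
Final RIGHT: [golf, golf, foxtrot, foxtrot, bravo, hotel, delta, charlie]
i=0: BASE=bravo L=delta R=golf all differ -> CONFLICT
i=1: L=golf R=golf -> agree -> golf
i=2: L=foxtrot R=foxtrot -> agree -> foxtrot
i=3: L=foxtrot R=foxtrot -> agree -> foxtrot
i=4: L=bravo R=bravo -> agree -> bravo
i=5: L=hotel R=hotel -> agree -> hotel
i=6: L=india, R=delta=BASE -> take LEFT -> india
i=7: BASE=foxtrot L=echo R=charlie all differ -> CONFLICT
Conflict count: 2

Answer: 2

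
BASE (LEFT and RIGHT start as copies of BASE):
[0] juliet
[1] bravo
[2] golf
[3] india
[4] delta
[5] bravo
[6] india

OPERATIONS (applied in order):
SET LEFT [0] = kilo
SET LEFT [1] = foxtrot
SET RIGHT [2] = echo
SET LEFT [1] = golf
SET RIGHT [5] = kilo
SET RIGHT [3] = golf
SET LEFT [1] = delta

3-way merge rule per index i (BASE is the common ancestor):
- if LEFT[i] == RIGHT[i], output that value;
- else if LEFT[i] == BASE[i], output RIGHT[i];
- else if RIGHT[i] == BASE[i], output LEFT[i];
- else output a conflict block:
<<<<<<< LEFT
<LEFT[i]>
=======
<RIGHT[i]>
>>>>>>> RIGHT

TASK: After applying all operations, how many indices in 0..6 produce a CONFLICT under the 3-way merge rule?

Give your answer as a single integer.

Answer: 0

Derivation:
Final LEFT:  [kilo, delta, golf, india, delta, bravo, india]
Final RIGHT: [juliet, bravo, echo, golf, delta, kilo, india]
i=0: L=kilo, R=juliet=BASE -> take LEFT -> kilo
i=1: L=delta, R=bravo=BASE -> take LEFT -> delta
i=2: L=golf=BASE, R=echo -> take RIGHT -> echo
i=3: L=india=BASE, R=golf -> take RIGHT -> golf
i=4: L=delta R=delta -> agree -> delta
i=5: L=bravo=BASE, R=kilo -> take RIGHT -> kilo
i=6: L=india R=india -> agree -> india
Conflict count: 0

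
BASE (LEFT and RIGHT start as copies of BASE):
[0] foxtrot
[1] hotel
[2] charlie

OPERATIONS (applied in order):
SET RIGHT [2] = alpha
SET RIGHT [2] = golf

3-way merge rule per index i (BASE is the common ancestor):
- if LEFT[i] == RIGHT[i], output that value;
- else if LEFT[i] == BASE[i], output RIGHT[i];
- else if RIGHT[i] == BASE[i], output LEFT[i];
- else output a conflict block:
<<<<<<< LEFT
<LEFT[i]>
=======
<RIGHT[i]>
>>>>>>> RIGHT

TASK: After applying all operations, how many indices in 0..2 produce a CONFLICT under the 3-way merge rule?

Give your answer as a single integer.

Answer: 0

Derivation:
Final LEFT:  [foxtrot, hotel, charlie]
Final RIGHT: [foxtrot, hotel, golf]
i=0: L=foxtrot R=foxtrot -> agree -> foxtrot
i=1: L=hotel R=hotel -> agree -> hotel
i=2: L=charlie=BASE, R=golf -> take RIGHT -> golf
Conflict count: 0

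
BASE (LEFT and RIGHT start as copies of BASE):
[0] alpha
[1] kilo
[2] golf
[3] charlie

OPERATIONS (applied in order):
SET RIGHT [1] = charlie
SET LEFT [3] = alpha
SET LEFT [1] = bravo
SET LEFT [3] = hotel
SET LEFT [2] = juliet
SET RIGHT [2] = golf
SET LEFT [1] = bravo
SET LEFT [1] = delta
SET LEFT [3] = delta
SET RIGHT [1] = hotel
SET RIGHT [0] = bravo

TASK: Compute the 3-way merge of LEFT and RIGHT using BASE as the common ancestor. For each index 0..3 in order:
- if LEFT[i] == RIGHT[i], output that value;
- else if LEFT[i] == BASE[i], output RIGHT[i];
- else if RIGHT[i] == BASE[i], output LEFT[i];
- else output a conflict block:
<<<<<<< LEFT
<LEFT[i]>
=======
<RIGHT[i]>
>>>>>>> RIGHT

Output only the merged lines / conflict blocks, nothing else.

Final LEFT:  [alpha, delta, juliet, delta]
Final RIGHT: [bravo, hotel, golf, charlie]
i=0: L=alpha=BASE, R=bravo -> take RIGHT -> bravo
i=1: BASE=kilo L=delta R=hotel all differ -> CONFLICT
i=2: L=juliet, R=golf=BASE -> take LEFT -> juliet
i=3: L=delta, R=charlie=BASE -> take LEFT -> delta

Answer: bravo
<<<<<<< LEFT
delta
=======
hotel
>>>>>>> RIGHT
juliet
delta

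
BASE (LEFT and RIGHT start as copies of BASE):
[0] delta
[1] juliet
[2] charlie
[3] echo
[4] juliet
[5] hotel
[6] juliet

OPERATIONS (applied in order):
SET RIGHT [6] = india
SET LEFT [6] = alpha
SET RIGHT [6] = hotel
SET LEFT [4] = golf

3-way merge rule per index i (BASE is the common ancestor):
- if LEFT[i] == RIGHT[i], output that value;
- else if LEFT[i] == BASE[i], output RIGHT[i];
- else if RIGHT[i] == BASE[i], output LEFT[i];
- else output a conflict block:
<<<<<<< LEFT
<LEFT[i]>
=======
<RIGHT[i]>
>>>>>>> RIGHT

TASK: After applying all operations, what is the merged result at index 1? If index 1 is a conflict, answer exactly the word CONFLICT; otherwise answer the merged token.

Answer: juliet

Derivation:
Final LEFT:  [delta, juliet, charlie, echo, golf, hotel, alpha]
Final RIGHT: [delta, juliet, charlie, echo, juliet, hotel, hotel]
i=0: L=delta R=delta -> agree -> delta
i=1: L=juliet R=juliet -> agree -> juliet
i=2: L=charlie R=charlie -> agree -> charlie
i=3: L=echo R=echo -> agree -> echo
i=4: L=golf, R=juliet=BASE -> take LEFT -> golf
i=5: L=hotel R=hotel -> agree -> hotel
i=6: BASE=juliet L=alpha R=hotel all differ -> CONFLICT
Index 1 -> juliet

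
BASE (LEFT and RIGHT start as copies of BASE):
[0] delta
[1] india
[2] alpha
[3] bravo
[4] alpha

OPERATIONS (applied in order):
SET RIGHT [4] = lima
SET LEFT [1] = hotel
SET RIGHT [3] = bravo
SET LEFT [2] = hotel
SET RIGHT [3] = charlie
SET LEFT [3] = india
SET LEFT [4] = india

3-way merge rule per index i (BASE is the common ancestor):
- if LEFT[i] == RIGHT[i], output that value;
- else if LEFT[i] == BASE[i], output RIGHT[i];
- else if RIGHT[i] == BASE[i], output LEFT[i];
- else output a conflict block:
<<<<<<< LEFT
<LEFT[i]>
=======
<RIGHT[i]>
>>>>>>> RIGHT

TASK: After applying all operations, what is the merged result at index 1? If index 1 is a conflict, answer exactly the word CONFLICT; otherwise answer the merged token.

Final LEFT:  [delta, hotel, hotel, india, india]
Final RIGHT: [delta, india, alpha, charlie, lima]
i=0: L=delta R=delta -> agree -> delta
i=1: L=hotel, R=india=BASE -> take LEFT -> hotel
i=2: L=hotel, R=alpha=BASE -> take LEFT -> hotel
i=3: BASE=bravo L=india R=charlie all differ -> CONFLICT
i=4: BASE=alpha L=india R=lima all differ -> CONFLICT
Index 1 -> hotel

Answer: hotel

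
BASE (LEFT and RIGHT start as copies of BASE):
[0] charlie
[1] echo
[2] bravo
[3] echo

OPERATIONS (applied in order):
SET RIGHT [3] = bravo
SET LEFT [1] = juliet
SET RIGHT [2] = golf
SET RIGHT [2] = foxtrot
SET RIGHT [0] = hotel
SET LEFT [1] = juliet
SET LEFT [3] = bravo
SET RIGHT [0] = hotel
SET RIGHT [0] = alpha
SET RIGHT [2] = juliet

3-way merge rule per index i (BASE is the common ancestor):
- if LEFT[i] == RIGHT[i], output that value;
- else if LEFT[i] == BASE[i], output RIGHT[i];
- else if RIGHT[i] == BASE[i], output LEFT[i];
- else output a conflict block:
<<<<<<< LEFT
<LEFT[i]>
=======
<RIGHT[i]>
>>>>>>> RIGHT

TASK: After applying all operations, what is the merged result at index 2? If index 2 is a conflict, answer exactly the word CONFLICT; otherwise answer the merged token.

Final LEFT:  [charlie, juliet, bravo, bravo]
Final RIGHT: [alpha, echo, juliet, bravo]
i=0: L=charlie=BASE, R=alpha -> take RIGHT -> alpha
i=1: L=juliet, R=echo=BASE -> take LEFT -> juliet
i=2: L=bravo=BASE, R=juliet -> take RIGHT -> juliet
i=3: L=bravo R=bravo -> agree -> bravo
Index 2 -> juliet

Answer: juliet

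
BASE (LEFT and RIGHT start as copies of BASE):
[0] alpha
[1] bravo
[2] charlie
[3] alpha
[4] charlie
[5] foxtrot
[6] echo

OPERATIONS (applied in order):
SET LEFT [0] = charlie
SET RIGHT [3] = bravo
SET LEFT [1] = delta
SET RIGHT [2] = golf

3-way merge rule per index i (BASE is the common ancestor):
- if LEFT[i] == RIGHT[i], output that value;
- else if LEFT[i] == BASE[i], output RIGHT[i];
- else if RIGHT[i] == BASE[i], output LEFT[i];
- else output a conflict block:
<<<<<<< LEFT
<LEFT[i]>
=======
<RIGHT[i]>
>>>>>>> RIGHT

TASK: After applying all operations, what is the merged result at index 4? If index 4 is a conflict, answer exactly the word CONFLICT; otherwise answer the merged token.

Final LEFT:  [charlie, delta, charlie, alpha, charlie, foxtrot, echo]
Final RIGHT: [alpha, bravo, golf, bravo, charlie, foxtrot, echo]
i=0: L=charlie, R=alpha=BASE -> take LEFT -> charlie
i=1: L=delta, R=bravo=BASE -> take LEFT -> delta
i=2: L=charlie=BASE, R=golf -> take RIGHT -> golf
i=3: L=alpha=BASE, R=bravo -> take RIGHT -> bravo
i=4: L=charlie R=charlie -> agree -> charlie
i=5: L=foxtrot R=foxtrot -> agree -> foxtrot
i=6: L=echo R=echo -> agree -> echo
Index 4 -> charlie

Answer: charlie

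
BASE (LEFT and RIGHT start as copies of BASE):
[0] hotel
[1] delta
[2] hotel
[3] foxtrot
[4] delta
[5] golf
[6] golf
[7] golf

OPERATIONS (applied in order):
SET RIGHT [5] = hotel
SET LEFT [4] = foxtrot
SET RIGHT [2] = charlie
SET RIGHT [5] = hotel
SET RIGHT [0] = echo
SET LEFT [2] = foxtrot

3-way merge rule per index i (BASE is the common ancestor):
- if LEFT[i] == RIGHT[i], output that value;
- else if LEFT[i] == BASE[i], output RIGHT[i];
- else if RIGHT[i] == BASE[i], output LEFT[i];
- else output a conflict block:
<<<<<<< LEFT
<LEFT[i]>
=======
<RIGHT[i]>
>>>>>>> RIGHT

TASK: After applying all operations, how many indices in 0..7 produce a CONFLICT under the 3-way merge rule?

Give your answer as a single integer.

Final LEFT:  [hotel, delta, foxtrot, foxtrot, foxtrot, golf, golf, golf]
Final RIGHT: [echo, delta, charlie, foxtrot, delta, hotel, golf, golf]
i=0: L=hotel=BASE, R=echo -> take RIGHT -> echo
i=1: L=delta R=delta -> agree -> delta
i=2: BASE=hotel L=foxtrot R=charlie all differ -> CONFLICT
i=3: L=foxtrot R=foxtrot -> agree -> foxtrot
i=4: L=foxtrot, R=delta=BASE -> take LEFT -> foxtrot
i=5: L=golf=BASE, R=hotel -> take RIGHT -> hotel
i=6: L=golf R=golf -> agree -> golf
i=7: L=golf R=golf -> agree -> golf
Conflict count: 1

Answer: 1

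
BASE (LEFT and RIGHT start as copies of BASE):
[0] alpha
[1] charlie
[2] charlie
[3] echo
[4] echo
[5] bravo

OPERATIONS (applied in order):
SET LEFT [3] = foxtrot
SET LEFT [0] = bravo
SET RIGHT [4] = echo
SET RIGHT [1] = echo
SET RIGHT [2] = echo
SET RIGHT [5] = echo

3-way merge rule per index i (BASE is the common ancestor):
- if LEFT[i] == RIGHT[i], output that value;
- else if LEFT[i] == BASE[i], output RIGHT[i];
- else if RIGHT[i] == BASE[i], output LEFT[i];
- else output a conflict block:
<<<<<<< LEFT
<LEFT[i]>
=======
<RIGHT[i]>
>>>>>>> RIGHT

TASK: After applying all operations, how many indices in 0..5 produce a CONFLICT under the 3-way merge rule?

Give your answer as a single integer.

Final LEFT:  [bravo, charlie, charlie, foxtrot, echo, bravo]
Final RIGHT: [alpha, echo, echo, echo, echo, echo]
i=0: L=bravo, R=alpha=BASE -> take LEFT -> bravo
i=1: L=charlie=BASE, R=echo -> take RIGHT -> echo
i=2: L=charlie=BASE, R=echo -> take RIGHT -> echo
i=3: L=foxtrot, R=echo=BASE -> take LEFT -> foxtrot
i=4: L=echo R=echo -> agree -> echo
i=5: L=bravo=BASE, R=echo -> take RIGHT -> echo
Conflict count: 0

Answer: 0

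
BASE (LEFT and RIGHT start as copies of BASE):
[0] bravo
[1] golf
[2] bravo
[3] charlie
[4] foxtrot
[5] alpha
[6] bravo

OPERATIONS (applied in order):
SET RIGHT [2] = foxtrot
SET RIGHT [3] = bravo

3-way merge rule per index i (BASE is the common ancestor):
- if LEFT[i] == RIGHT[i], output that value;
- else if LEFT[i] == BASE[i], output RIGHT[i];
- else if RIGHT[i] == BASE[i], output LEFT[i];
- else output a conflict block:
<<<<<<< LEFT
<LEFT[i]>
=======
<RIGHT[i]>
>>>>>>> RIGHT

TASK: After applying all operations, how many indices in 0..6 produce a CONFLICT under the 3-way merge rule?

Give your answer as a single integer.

Final LEFT:  [bravo, golf, bravo, charlie, foxtrot, alpha, bravo]
Final RIGHT: [bravo, golf, foxtrot, bravo, foxtrot, alpha, bravo]
i=0: L=bravo R=bravo -> agree -> bravo
i=1: L=golf R=golf -> agree -> golf
i=2: L=bravo=BASE, R=foxtrot -> take RIGHT -> foxtrot
i=3: L=charlie=BASE, R=bravo -> take RIGHT -> bravo
i=4: L=foxtrot R=foxtrot -> agree -> foxtrot
i=5: L=alpha R=alpha -> agree -> alpha
i=6: L=bravo R=bravo -> agree -> bravo
Conflict count: 0

Answer: 0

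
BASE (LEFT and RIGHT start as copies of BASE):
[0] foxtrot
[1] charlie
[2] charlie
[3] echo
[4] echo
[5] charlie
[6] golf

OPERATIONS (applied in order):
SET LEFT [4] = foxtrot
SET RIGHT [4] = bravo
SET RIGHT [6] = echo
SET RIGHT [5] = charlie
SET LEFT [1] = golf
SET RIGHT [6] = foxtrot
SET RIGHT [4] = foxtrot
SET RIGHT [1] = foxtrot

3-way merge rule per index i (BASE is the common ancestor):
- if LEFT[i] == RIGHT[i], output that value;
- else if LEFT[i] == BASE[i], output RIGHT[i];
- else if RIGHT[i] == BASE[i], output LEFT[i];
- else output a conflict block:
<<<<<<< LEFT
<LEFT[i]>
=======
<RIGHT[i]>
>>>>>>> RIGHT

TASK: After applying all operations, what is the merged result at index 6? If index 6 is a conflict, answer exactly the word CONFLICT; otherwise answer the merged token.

Answer: foxtrot

Derivation:
Final LEFT:  [foxtrot, golf, charlie, echo, foxtrot, charlie, golf]
Final RIGHT: [foxtrot, foxtrot, charlie, echo, foxtrot, charlie, foxtrot]
i=0: L=foxtrot R=foxtrot -> agree -> foxtrot
i=1: BASE=charlie L=golf R=foxtrot all differ -> CONFLICT
i=2: L=charlie R=charlie -> agree -> charlie
i=3: L=echo R=echo -> agree -> echo
i=4: L=foxtrot R=foxtrot -> agree -> foxtrot
i=5: L=charlie R=charlie -> agree -> charlie
i=6: L=golf=BASE, R=foxtrot -> take RIGHT -> foxtrot
Index 6 -> foxtrot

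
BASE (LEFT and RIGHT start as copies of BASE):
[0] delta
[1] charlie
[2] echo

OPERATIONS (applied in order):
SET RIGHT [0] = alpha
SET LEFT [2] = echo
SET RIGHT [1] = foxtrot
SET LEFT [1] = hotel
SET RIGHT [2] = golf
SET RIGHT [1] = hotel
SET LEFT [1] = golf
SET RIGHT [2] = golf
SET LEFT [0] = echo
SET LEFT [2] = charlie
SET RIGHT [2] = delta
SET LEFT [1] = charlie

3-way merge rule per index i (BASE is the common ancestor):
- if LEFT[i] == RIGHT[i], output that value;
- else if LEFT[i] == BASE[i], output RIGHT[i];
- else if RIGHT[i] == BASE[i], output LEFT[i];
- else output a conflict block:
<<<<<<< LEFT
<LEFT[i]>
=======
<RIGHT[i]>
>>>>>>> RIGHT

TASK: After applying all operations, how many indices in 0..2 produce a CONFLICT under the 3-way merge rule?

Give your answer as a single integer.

Answer: 2

Derivation:
Final LEFT:  [echo, charlie, charlie]
Final RIGHT: [alpha, hotel, delta]
i=0: BASE=delta L=echo R=alpha all differ -> CONFLICT
i=1: L=charlie=BASE, R=hotel -> take RIGHT -> hotel
i=2: BASE=echo L=charlie R=delta all differ -> CONFLICT
Conflict count: 2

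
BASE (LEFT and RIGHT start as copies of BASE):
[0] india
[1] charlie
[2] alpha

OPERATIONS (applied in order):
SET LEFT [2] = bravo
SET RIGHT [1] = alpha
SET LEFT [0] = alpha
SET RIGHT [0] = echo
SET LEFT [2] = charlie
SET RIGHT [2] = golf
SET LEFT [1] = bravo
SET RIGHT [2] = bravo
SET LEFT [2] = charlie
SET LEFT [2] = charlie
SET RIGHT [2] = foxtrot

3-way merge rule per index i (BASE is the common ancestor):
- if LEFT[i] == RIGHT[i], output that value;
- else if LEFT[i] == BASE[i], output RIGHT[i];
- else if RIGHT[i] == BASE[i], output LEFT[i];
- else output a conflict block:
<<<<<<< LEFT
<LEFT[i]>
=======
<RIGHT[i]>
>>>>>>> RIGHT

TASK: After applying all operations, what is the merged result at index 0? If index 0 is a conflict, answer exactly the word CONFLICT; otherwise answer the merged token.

Answer: CONFLICT

Derivation:
Final LEFT:  [alpha, bravo, charlie]
Final RIGHT: [echo, alpha, foxtrot]
i=0: BASE=india L=alpha R=echo all differ -> CONFLICT
i=1: BASE=charlie L=bravo R=alpha all differ -> CONFLICT
i=2: BASE=alpha L=charlie R=foxtrot all differ -> CONFLICT
Index 0 -> CONFLICT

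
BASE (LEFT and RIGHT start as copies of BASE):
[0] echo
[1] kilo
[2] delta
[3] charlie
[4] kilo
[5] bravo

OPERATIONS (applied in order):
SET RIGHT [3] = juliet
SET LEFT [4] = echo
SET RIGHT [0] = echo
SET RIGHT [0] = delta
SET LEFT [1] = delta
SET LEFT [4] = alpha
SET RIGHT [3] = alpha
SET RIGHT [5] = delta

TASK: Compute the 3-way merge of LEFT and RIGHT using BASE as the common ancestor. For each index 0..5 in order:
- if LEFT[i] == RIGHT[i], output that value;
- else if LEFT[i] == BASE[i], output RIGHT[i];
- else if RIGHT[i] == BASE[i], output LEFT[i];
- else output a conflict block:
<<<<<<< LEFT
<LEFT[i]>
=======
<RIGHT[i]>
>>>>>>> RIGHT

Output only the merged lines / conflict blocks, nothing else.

Final LEFT:  [echo, delta, delta, charlie, alpha, bravo]
Final RIGHT: [delta, kilo, delta, alpha, kilo, delta]
i=0: L=echo=BASE, R=delta -> take RIGHT -> delta
i=1: L=delta, R=kilo=BASE -> take LEFT -> delta
i=2: L=delta R=delta -> agree -> delta
i=3: L=charlie=BASE, R=alpha -> take RIGHT -> alpha
i=4: L=alpha, R=kilo=BASE -> take LEFT -> alpha
i=5: L=bravo=BASE, R=delta -> take RIGHT -> delta

Answer: delta
delta
delta
alpha
alpha
delta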